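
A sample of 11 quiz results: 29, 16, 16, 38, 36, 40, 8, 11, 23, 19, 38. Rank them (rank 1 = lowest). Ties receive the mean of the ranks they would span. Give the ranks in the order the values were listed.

Sorted (ascending): 8, 11, 16, 16, 19, 23, 29, 36, 38, 38, 40
The 2 values of 16 occupy positions 3–4 → average rank (3+4)/2 = 3.5.
The 2 values of 38 occupy positions 9–10 → average rank (9+10)/2 = 9.5.

7, 3.5, 3.5, 9.5, 8, 11, 1, 2, 6, 5, 9.5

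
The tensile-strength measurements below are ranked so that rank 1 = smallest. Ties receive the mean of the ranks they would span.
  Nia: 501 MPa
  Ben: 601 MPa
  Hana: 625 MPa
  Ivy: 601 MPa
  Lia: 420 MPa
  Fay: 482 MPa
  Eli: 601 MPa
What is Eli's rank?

Sorted (ascending): 420, 482, 501, 601, 601, 601, 625
The 3 values of 601 occupy positions 4–6 → average rank 5.
Eli has value 601 MPa → rank 5.

5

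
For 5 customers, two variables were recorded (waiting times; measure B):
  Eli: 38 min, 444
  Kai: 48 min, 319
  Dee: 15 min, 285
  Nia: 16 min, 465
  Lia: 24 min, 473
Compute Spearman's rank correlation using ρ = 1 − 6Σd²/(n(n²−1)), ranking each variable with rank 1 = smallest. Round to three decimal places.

Ranks of variable 1: 4, 5, 1, 2, 3
Ranks of variable 2: 3, 2, 1, 4, 5
d = r₁ − r₂: 1, 3, 0, -2, -2
d²: 1, 9, 0, 4, 4; Σd² = 18
ρ = 1 − 6·18/(5·24) = 1 − 108/120 = 0.100

0.100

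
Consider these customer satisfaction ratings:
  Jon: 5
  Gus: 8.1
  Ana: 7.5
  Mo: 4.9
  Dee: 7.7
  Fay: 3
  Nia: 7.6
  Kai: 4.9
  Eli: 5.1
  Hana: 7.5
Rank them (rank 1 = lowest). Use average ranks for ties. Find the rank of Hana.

6.5

Sorted (ascending): 3, 4.9, 4.9, 5, 5.1, 7.5, 7.5, 7.6, 7.7, 8.1
The 2 values of 4.9 occupy positions 2–3 → average rank (2+3)/2 = 2.5.
The 2 values of 7.5 occupy positions 6–7 → average rank (6+7)/2 = 6.5.
Hana has value 7.5 → rank 6.5.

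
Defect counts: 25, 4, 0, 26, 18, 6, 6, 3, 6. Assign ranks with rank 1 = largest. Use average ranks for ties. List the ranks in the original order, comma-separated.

2, 7, 9, 1, 3, 5, 5, 8, 5

Sorted (descending): 26, 25, 18, 6, 6, 6, 4, 3, 0
The 3 values of 6 occupy positions 4–6 → average rank 5.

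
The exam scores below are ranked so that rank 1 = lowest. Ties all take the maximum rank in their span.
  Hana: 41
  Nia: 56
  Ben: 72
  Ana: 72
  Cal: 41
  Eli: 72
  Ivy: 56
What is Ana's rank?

7

Sorted (ascending): 41, 41, 56, 56, 72, 72, 72
The 2 values of 41 occupy positions 1–2 → each gets rank 2.
The 2 values of 56 occupy positions 3–4 → each gets rank 4.
The 3 values of 72 occupy positions 5–7 → each gets rank 7.
Ana has value 72 → rank 7.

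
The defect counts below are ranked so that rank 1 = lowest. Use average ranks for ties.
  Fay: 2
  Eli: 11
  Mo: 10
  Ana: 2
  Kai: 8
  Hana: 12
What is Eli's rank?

Sorted (ascending): 2, 2, 8, 10, 11, 12
The 2 values of 2 occupy positions 1–2 → average rank (1+2)/2 = 1.5.
Eli has value 11 → rank 5.

5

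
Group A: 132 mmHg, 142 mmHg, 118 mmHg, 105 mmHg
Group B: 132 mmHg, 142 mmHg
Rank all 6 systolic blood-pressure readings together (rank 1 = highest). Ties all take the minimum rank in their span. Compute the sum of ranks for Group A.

15

Sorted (descending): 142, 142, 132, 132, 118, 105
The 2 values of 142 occupy positions 1–2 → each gets rank 1.
The 2 values of 132 occupy positions 3–4 → each gets rank 3.
Group A values → pooled ranks: 132→3, 142→1, 118→5, 105→6
Rank sum = 3 + 1 + 5 + 6 = 15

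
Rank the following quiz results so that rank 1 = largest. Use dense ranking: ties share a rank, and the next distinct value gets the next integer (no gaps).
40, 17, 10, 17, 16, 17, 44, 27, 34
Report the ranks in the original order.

2, 5, 7, 5, 6, 5, 1, 4, 3

Sorted (descending): 44, 40, 34, 27, 17, 17, 17, 16, 10
The 3 values of 17 share dense rank 5.
Remaining distinct values take the next consecutive integers.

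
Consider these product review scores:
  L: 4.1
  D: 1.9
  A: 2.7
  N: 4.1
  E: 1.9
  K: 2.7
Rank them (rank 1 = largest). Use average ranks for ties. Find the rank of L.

Sorted (descending): 4.1, 4.1, 2.7, 2.7, 1.9, 1.9
The 2 values of 4.1 occupy positions 1–2 → average rank (1+2)/2 = 1.5.
The 2 values of 2.7 occupy positions 3–4 → average rank (3+4)/2 = 3.5.
The 2 values of 1.9 occupy positions 5–6 → average rank (5+6)/2 = 5.5.
L has value 4.1 → rank 1.5.

1.5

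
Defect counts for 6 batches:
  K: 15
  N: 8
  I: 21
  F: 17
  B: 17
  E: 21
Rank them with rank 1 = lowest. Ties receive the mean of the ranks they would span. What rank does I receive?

5.5

Sorted (ascending): 8, 15, 17, 17, 21, 21
The 2 values of 17 occupy positions 3–4 → average rank (3+4)/2 = 3.5.
The 2 values of 21 occupy positions 5–6 → average rank (5+6)/2 = 5.5.
I has value 21 → rank 5.5.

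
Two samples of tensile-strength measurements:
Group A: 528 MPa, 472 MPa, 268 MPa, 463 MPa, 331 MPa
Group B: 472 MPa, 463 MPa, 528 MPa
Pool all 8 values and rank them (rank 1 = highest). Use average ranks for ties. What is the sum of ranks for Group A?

25.5

Sorted (descending): 528, 528, 472, 472, 463, 463, 331, 268
The 2 values of 528 occupy positions 1–2 → average rank (1+2)/2 = 1.5.
The 2 values of 472 occupy positions 3–4 → average rank (3+4)/2 = 3.5.
The 2 values of 463 occupy positions 5–6 → average rank (5+6)/2 = 5.5.
Group A values → pooled ranks: 528→1.5, 472→3.5, 268→8, 463→5.5, 331→7
Rank sum = 1.5 + 3.5 + 8 + 5.5 + 7 = 25.5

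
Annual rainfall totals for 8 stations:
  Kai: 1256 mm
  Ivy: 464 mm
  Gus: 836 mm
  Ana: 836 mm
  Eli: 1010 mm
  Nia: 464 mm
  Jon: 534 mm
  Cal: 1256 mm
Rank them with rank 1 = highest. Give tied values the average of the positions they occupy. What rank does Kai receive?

1.5

Sorted (descending): 1256, 1256, 1010, 836, 836, 534, 464, 464
The 2 values of 1256 occupy positions 1–2 → average rank (1+2)/2 = 1.5.
The 2 values of 836 occupy positions 4–5 → average rank (4+5)/2 = 4.5.
The 2 values of 464 occupy positions 7–8 → average rank (7+8)/2 = 7.5.
Kai has value 1256 mm → rank 1.5.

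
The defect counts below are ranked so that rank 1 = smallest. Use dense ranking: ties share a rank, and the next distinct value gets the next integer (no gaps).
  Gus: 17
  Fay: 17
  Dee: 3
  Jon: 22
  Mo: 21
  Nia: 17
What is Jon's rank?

4

Sorted (ascending): 3, 17, 17, 17, 21, 22
The 3 values of 17 share dense rank 2.
Remaining distinct values take the next consecutive integers.
Jon has value 22 → rank 4.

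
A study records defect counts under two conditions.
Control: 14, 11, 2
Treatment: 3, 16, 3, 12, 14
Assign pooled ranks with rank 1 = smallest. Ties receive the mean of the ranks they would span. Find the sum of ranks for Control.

Sorted (ascending): 2, 3, 3, 11, 12, 14, 14, 16
The 2 values of 3 occupy positions 2–3 → average rank (2+3)/2 = 2.5.
The 2 values of 14 occupy positions 6–7 → average rank (6+7)/2 = 6.5.
Control values → pooled ranks: 14→6.5, 11→4, 2→1
Rank sum = 6.5 + 4 + 1 = 11.5

11.5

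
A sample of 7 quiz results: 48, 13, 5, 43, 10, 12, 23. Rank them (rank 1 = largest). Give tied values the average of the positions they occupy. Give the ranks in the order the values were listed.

1, 4, 7, 2, 6, 5, 3

Sorted (descending): 48, 43, 23, 13, 12, 10, 5
No ties — each value takes its position as its rank.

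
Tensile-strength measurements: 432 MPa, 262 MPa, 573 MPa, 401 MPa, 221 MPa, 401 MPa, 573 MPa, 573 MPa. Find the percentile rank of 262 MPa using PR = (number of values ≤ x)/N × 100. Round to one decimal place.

N = 8.
Strictly below 262: 1. Equal to 262: 1.
PR = 2/8 × 100 = 25.0

25.0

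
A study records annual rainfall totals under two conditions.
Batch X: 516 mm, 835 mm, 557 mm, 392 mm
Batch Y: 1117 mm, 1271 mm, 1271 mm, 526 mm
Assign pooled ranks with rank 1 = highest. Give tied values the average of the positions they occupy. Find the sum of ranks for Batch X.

24

Sorted (descending): 1271, 1271, 1117, 835, 557, 526, 516, 392
The 2 values of 1271 occupy positions 1–2 → average rank (1+2)/2 = 1.5.
Batch X values → pooled ranks: 516→7, 835→4, 557→5, 392→8
Rank sum = 7 + 4 + 5 + 8 = 24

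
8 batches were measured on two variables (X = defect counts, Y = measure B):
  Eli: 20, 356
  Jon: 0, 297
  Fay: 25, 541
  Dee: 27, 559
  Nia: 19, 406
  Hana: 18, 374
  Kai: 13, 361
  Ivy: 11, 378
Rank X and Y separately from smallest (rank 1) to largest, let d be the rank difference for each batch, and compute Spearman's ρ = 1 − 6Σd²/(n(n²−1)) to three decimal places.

Ranks of variable 1: 6, 1, 7, 8, 5, 4, 3, 2
Ranks of variable 2: 2, 1, 7, 8, 6, 4, 3, 5
d = r₁ − r₂: 4, 0, 0, 0, -1, 0, 0, -3
d²: 16, 0, 0, 0, 1, 0, 0, 9; Σd² = 26
ρ = 1 − 6·26/(8·63) = 1 − 156/504 = 0.690

0.690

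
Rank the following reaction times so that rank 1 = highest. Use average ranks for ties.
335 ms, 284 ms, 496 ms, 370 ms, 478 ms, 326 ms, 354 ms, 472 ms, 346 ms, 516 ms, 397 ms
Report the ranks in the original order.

9, 11, 2, 6, 3, 10, 7, 4, 8, 1, 5

Sorted (descending): 516, 496, 478, 472, 397, 370, 354, 346, 335, 326, 284
No ties — each value takes its position as its rank.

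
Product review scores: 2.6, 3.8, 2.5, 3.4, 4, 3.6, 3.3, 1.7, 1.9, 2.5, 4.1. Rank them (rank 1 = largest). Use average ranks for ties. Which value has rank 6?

3.3

Sorted (descending): 4.1, 4, 3.8, 3.6, 3.4, 3.3, 2.6, 2.5, 2.5, 1.9, 1.7
The 2 values of 2.5 occupy positions 8–9 → average rank (8+9)/2 = 8.5.
Rank 6 → value 3.3.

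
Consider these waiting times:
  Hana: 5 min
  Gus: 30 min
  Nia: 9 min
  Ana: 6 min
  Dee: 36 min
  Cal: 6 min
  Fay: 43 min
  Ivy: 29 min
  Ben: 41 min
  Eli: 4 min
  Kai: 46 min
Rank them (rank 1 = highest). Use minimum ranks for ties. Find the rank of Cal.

8

Sorted (descending): 46, 43, 41, 36, 30, 29, 9, 6, 6, 5, 4
The 2 values of 6 occupy positions 8–9 → each gets rank 8.
Cal has value 6 min → rank 8.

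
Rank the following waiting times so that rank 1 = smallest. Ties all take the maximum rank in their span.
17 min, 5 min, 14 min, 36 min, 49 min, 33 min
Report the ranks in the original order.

Sorted (ascending): 5, 14, 17, 33, 36, 49
No ties — each value takes its position as its rank.

3, 1, 2, 5, 6, 4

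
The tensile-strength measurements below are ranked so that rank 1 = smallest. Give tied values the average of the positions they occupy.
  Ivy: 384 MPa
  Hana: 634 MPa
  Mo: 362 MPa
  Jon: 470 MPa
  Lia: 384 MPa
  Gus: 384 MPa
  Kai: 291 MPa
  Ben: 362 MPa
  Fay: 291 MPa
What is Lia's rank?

Sorted (ascending): 291, 291, 362, 362, 384, 384, 384, 470, 634
The 2 values of 291 occupy positions 1–2 → average rank (1+2)/2 = 1.5.
The 2 values of 362 occupy positions 3–4 → average rank (3+4)/2 = 3.5.
The 3 values of 384 occupy positions 5–7 → average rank 6.
Lia has value 384 MPa → rank 6.

6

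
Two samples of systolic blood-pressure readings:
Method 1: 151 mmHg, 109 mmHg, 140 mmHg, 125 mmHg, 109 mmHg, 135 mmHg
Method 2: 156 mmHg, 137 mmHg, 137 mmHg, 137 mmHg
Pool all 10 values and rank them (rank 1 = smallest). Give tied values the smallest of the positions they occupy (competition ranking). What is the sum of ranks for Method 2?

25

Sorted (ascending): 109, 109, 125, 135, 137, 137, 137, 140, 151, 156
The 2 values of 109 occupy positions 1–2 → each gets rank 1.
The 3 values of 137 occupy positions 5–7 → each gets rank 5.
Method 2 values → pooled ranks: 156→10, 137→5, 137→5, 137→5
Rank sum = 10 + 5 + 5 + 5 = 25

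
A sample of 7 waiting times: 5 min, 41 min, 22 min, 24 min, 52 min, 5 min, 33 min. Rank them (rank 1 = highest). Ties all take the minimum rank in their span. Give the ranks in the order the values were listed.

Sorted (descending): 52, 41, 33, 24, 22, 5, 5
The 2 values of 5 occupy positions 6–7 → each gets rank 6.

6, 2, 5, 4, 1, 6, 3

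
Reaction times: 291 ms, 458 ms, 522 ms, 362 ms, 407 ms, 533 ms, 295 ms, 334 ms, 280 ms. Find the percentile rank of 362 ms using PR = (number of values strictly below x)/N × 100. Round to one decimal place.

N = 9.
Strictly below 362: 4. Equal to 362: 1.
PR = 4/9 × 100 = 44.4

44.4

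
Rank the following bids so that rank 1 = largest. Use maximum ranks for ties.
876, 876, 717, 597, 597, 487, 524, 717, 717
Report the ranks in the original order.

Sorted (descending): 876, 876, 717, 717, 717, 597, 597, 524, 487
The 2 values of 876 occupy positions 1–2 → each gets rank 2.
The 3 values of 717 occupy positions 3–5 → each gets rank 5.
The 2 values of 597 occupy positions 6–7 → each gets rank 7.

2, 2, 5, 7, 7, 9, 8, 5, 5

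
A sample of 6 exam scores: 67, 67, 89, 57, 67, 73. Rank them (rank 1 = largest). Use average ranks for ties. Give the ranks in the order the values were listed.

4, 4, 1, 6, 4, 2

Sorted (descending): 89, 73, 67, 67, 67, 57
The 3 values of 67 occupy positions 3–5 → average rank 4.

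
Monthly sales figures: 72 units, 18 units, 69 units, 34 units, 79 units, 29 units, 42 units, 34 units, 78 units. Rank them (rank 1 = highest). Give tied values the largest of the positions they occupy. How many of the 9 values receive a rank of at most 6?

5

Sorted (descending): 79, 78, 72, 69, 42, 34, 34, 29, 18
The 2 values of 34 occupy positions 6–7 → each gets rank 7.
Ranks ≤ 6: {1, 2, 3, 4, 5} → 5 values.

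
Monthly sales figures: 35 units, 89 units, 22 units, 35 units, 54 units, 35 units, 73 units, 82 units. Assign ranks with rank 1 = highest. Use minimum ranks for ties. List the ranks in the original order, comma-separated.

Sorted (descending): 89, 82, 73, 54, 35, 35, 35, 22
The 3 values of 35 occupy positions 5–7 → each gets rank 5.

5, 1, 8, 5, 4, 5, 3, 2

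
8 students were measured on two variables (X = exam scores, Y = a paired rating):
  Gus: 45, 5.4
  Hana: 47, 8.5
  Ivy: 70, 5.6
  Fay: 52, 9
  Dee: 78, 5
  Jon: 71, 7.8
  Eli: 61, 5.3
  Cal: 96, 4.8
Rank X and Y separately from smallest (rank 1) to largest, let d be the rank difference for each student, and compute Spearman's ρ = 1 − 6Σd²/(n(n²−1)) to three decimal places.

Ranks of variable 1: 1, 2, 5, 3, 7, 6, 4, 8
Ranks of variable 2: 4, 7, 5, 8, 2, 6, 3, 1
d = r₁ − r₂: -3, -5, 0, -5, 5, 0, 1, 7
d²: 9, 25, 0, 25, 25, 0, 1, 49; Σd² = 134
ρ = 1 − 6·134/(8·63) = 1 − 804/504 = -0.595

-0.595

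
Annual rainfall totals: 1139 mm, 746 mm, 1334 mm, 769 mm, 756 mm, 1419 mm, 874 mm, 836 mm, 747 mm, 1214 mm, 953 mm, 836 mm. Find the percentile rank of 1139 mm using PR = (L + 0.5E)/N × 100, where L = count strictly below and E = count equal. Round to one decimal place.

N = 12.
Strictly below 1139: 8. Equal to 1139: 1.
PR = (8 + 0.5·1)/12 × 100 = 70.8

70.8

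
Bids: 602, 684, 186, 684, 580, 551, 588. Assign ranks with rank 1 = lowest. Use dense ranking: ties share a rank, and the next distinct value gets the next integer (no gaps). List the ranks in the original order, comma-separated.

5, 6, 1, 6, 3, 2, 4

Sorted (ascending): 186, 551, 580, 588, 602, 684, 684
The 2 values of 684 share dense rank 6.
Remaining distinct values take the next consecutive integers.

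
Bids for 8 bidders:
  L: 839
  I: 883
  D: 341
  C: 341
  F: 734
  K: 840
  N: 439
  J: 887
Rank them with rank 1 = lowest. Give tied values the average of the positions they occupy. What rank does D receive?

1.5

Sorted (ascending): 341, 341, 439, 734, 839, 840, 883, 887
The 2 values of 341 occupy positions 1–2 → average rank (1+2)/2 = 1.5.
D has value 341 → rank 1.5.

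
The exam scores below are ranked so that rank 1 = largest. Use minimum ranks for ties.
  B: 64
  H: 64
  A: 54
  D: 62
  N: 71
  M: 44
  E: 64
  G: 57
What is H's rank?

2

Sorted (descending): 71, 64, 64, 64, 62, 57, 54, 44
The 3 values of 64 occupy positions 2–4 → each gets rank 2.
H has value 64 → rank 2.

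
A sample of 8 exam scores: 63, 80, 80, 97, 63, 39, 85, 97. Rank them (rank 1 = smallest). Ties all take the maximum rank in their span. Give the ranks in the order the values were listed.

Sorted (ascending): 39, 63, 63, 80, 80, 85, 97, 97
The 2 values of 63 occupy positions 2–3 → each gets rank 3.
The 2 values of 80 occupy positions 4–5 → each gets rank 5.
The 2 values of 97 occupy positions 7–8 → each gets rank 8.

3, 5, 5, 8, 3, 1, 6, 8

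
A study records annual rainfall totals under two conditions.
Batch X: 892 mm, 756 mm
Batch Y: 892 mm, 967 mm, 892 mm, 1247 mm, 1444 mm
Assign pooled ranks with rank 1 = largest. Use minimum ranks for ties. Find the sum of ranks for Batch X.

11

Sorted (descending): 1444, 1247, 967, 892, 892, 892, 756
The 3 values of 892 occupy positions 4–6 → each gets rank 4.
Batch X values → pooled ranks: 892→4, 756→7
Rank sum = 4 + 7 = 11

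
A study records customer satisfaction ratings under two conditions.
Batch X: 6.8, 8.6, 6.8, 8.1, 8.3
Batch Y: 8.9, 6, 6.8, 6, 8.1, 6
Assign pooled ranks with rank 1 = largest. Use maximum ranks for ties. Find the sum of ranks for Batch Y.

47

Sorted (descending): 8.9, 8.6, 8.3, 8.1, 8.1, 6.8, 6.8, 6.8, 6, 6, 6
The 2 values of 8.1 occupy positions 4–5 → each gets rank 5.
The 3 values of 6.8 occupy positions 6–8 → each gets rank 8.
The 3 values of 6 occupy positions 9–11 → each gets rank 11.
Batch Y values → pooled ranks: 8.9→1, 6→11, 6.8→8, 6→11, 8.1→5, 6→11
Rank sum = 1 + 11 + 8 + 11 + 5 + 11 = 47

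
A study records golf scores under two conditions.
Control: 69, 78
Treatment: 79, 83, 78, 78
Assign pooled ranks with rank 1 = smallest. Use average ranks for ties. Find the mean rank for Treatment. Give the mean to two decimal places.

4.25

Sorted (ascending): 69, 78, 78, 78, 79, 83
The 3 values of 78 occupy positions 2–4 → average rank 3.
Treatment values → pooled ranks: 79→5, 83→6, 78→3, 78→3
Mean rank = (5 + 6 + 3 + 3) / 4 = 4.25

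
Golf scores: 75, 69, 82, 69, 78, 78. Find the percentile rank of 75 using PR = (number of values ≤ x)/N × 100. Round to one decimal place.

N = 6.
Strictly below 75: 2. Equal to 75: 1.
PR = 3/6 × 100 = 50.0

50.0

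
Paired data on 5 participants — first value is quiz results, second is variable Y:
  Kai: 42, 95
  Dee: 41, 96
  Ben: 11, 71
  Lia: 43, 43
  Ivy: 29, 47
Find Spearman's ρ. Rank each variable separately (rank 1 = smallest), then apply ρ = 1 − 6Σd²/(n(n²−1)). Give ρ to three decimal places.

-0.200

Ranks of variable 1: 4, 3, 1, 5, 2
Ranks of variable 2: 4, 5, 3, 1, 2
d = r₁ − r₂: 0, -2, -2, 4, 0
d²: 0, 4, 4, 16, 0; Σd² = 24
ρ = 1 − 6·24/(5·24) = 1 − 144/120 = -0.200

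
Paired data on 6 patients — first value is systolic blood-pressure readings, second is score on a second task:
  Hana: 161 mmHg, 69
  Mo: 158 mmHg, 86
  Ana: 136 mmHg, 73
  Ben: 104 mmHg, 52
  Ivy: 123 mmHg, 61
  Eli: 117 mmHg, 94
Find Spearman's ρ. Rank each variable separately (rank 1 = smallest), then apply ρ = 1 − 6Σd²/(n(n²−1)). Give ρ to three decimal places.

Ranks of variable 1: 6, 5, 4, 1, 3, 2
Ranks of variable 2: 3, 5, 4, 1, 2, 6
d = r₁ − r₂: 3, 0, 0, 0, 1, -4
d²: 9, 0, 0, 0, 1, 16; Σd² = 26
ρ = 1 − 6·26/(6·35) = 1 − 156/210 = 0.257

0.257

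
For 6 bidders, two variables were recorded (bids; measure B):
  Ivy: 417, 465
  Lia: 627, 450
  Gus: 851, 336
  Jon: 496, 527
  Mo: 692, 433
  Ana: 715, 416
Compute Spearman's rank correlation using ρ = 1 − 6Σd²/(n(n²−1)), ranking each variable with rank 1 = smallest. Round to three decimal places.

Ranks of variable 1: 1, 3, 6, 2, 4, 5
Ranks of variable 2: 5, 4, 1, 6, 3, 2
d = r₁ − r₂: -4, -1, 5, -4, 1, 3
d²: 16, 1, 25, 16, 1, 9; Σd² = 68
ρ = 1 − 6·68/(6·35) = 1 − 408/210 = -0.943

-0.943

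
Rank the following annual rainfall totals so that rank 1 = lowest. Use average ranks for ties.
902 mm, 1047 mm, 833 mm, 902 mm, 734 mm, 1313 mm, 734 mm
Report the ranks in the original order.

4.5, 6, 3, 4.5, 1.5, 7, 1.5

Sorted (ascending): 734, 734, 833, 902, 902, 1047, 1313
The 2 values of 734 occupy positions 1–2 → average rank (1+2)/2 = 1.5.
The 2 values of 902 occupy positions 4–5 → average rank (4+5)/2 = 4.5.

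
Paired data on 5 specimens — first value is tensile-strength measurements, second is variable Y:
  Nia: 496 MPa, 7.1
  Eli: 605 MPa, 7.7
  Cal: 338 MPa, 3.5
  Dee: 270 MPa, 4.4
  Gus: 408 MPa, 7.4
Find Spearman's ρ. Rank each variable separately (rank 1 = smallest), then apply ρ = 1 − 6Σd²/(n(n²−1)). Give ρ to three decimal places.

Ranks of variable 1: 4, 5, 2, 1, 3
Ranks of variable 2: 3, 5, 1, 2, 4
d = r₁ − r₂: 1, 0, 1, -1, -1
d²: 1, 0, 1, 1, 1; Σd² = 4
ρ = 1 − 6·4/(5·24) = 1 − 24/120 = 0.800

0.800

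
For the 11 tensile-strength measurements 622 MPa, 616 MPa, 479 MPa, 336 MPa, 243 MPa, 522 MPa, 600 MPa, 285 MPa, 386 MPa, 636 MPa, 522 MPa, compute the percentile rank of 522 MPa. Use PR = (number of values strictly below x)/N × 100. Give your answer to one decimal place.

N = 11.
Strictly below 522: 5. Equal to 522: 2.
PR = 5/11 × 100 = 45.5

45.5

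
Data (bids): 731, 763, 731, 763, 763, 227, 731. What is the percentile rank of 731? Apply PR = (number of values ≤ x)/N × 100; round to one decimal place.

57.1

N = 7.
Strictly below 731: 1. Equal to 731: 3.
PR = 4/7 × 100 = 57.1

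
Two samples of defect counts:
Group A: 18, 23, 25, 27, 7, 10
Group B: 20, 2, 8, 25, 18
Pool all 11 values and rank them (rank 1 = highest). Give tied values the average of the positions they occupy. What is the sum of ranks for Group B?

Sorted (descending): 27, 25, 25, 23, 20, 18, 18, 10, 8, 7, 2
The 2 values of 25 occupy positions 2–3 → average rank (2+3)/2 = 2.5.
The 2 values of 18 occupy positions 6–7 → average rank (6+7)/2 = 6.5.
Group B values → pooled ranks: 20→5, 2→11, 8→9, 25→2.5, 18→6.5
Rank sum = 5 + 11 + 9 + 2.5 + 6.5 = 34

34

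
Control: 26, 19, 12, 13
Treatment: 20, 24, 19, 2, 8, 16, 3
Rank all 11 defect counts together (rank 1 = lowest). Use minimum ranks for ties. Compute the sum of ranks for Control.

27

Sorted (ascending): 2, 3, 8, 12, 13, 16, 19, 19, 20, 24, 26
The 2 values of 19 occupy positions 7–8 → each gets rank 7.
Control values → pooled ranks: 26→11, 19→7, 12→4, 13→5
Rank sum = 11 + 7 + 4 + 5 = 27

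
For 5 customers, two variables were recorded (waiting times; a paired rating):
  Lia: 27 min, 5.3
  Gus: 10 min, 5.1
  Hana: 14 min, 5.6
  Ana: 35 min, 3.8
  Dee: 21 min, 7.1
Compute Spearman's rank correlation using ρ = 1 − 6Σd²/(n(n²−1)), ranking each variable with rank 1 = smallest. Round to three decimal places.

-0.300

Ranks of variable 1: 4, 1, 2, 5, 3
Ranks of variable 2: 3, 2, 4, 1, 5
d = r₁ − r₂: 1, -1, -2, 4, -2
d²: 1, 1, 4, 16, 4; Σd² = 26
ρ = 1 − 6·26/(5·24) = 1 − 156/120 = -0.300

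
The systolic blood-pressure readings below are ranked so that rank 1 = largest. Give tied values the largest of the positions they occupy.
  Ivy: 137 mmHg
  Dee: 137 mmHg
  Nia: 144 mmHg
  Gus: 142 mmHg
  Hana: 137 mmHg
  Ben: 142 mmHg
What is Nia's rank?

1

Sorted (descending): 144, 142, 142, 137, 137, 137
The 2 values of 142 occupy positions 2–3 → each gets rank 3.
The 3 values of 137 occupy positions 4–6 → each gets rank 6.
Nia has value 144 mmHg → rank 1.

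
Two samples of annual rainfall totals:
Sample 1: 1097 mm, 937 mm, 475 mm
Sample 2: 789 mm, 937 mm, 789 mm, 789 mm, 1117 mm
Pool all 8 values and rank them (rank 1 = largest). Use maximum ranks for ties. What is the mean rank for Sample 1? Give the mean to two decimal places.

Sorted (descending): 1117, 1097, 937, 937, 789, 789, 789, 475
The 2 values of 937 occupy positions 3–4 → each gets rank 4.
The 3 values of 789 occupy positions 5–7 → each gets rank 7.
Sample 1 values → pooled ranks: 1097→2, 937→4, 475→8
Mean rank = (2 + 4 + 8) / 3 = 4.67

4.67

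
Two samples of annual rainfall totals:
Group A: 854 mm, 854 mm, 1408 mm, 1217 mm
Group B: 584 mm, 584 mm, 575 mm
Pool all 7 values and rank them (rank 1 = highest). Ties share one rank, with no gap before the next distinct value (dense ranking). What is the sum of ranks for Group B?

13

Sorted (descending): 1408, 1217, 854, 854, 584, 584, 575
The 2 values of 854 share dense rank 3.
The 2 values of 584 share dense rank 4.
Remaining distinct values take the next consecutive integers.
Group B values → pooled ranks: 584→4, 584→4, 575→5
Rank sum = 4 + 4 + 5 = 13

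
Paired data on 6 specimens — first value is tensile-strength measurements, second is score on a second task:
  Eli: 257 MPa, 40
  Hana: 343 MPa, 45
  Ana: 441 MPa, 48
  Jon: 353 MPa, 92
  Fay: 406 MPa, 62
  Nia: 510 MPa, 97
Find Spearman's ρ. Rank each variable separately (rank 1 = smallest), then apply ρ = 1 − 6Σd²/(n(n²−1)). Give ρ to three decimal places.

0.771

Ranks of variable 1: 1, 2, 5, 3, 4, 6
Ranks of variable 2: 1, 2, 3, 5, 4, 6
d = r₁ − r₂: 0, 0, 2, -2, 0, 0
d²: 0, 0, 4, 4, 0, 0; Σd² = 8
ρ = 1 − 6·8/(6·35) = 1 − 48/210 = 0.771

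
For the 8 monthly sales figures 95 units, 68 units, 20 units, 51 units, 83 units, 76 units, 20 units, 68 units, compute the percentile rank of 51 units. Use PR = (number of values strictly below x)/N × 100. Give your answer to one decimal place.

25.0

N = 8.
Strictly below 51: 2. Equal to 51: 1.
PR = 2/8 × 100 = 25.0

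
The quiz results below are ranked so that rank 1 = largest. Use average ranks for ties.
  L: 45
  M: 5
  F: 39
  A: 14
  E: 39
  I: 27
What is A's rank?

5

Sorted (descending): 45, 39, 39, 27, 14, 5
The 2 values of 39 occupy positions 2–3 → average rank (2+3)/2 = 2.5.
A has value 14 → rank 5.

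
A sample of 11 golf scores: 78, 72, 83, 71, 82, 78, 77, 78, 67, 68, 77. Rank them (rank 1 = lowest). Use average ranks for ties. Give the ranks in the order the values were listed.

8, 4, 11, 3, 10, 8, 5.5, 8, 1, 2, 5.5

Sorted (ascending): 67, 68, 71, 72, 77, 77, 78, 78, 78, 82, 83
The 2 values of 77 occupy positions 5–6 → average rank (5+6)/2 = 5.5.
The 3 values of 78 occupy positions 7–9 → average rank 8.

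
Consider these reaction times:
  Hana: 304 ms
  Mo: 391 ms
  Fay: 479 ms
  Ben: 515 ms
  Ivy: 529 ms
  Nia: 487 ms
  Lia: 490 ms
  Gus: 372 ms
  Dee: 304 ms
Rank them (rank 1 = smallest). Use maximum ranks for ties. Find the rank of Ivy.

Sorted (ascending): 304, 304, 372, 391, 479, 487, 490, 515, 529
The 2 values of 304 occupy positions 1–2 → each gets rank 2.
Ivy has value 529 ms → rank 9.

9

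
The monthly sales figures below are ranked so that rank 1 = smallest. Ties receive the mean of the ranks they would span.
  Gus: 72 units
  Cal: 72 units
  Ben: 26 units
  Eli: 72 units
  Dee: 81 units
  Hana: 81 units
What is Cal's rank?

3

Sorted (ascending): 26, 72, 72, 72, 81, 81
The 3 values of 72 occupy positions 2–4 → average rank 3.
The 2 values of 81 occupy positions 5–6 → average rank (5+6)/2 = 5.5.
Cal has value 72 units → rank 3.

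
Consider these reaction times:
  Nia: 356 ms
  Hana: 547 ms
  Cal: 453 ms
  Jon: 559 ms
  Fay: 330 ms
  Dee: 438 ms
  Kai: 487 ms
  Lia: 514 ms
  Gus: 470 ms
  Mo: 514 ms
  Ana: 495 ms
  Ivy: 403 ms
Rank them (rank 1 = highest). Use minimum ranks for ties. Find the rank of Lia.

3

Sorted (descending): 559, 547, 514, 514, 495, 487, 470, 453, 438, 403, 356, 330
The 2 values of 514 occupy positions 3–4 → each gets rank 3.
Lia has value 514 ms → rank 3.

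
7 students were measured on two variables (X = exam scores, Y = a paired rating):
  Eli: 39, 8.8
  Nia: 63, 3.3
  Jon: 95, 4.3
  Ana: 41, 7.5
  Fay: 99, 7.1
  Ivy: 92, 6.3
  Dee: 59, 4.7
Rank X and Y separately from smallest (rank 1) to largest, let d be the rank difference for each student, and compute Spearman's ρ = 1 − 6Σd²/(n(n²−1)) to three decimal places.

-0.464

Ranks of variable 1: 1, 4, 6, 2, 7, 5, 3
Ranks of variable 2: 7, 1, 2, 6, 5, 4, 3
d = r₁ − r₂: -6, 3, 4, -4, 2, 1, 0
d²: 36, 9, 16, 16, 4, 1, 0; Σd² = 82
ρ = 1 − 6·82/(7·48) = 1 − 492/336 = -0.464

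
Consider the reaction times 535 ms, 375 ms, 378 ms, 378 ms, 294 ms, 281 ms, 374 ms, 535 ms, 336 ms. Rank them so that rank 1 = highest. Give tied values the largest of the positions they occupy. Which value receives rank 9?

281

Sorted (descending): 535, 535, 378, 378, 375, 374, 336, 294, 281
The 2 values of 535 occupy positions 1–2 → each gets rank 2.
The 2 values of 378 occupy positions 3–4 → each gets rank 4.
Rank 9 → value 281.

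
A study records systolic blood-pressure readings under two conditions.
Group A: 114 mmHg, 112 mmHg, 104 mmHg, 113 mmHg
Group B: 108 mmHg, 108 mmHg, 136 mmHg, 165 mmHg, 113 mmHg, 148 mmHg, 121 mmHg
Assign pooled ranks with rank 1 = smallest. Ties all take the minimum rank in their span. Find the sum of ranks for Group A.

17

Sorted (ascending): 104, 108, 108, 112, 113, 113, 114, 121, 136, 148, 165
The 2 values of 108 occupy positions 2–3 → each gets rank 2.
The 2 values of 113 occupy positions 5–6 → each gets rank 5.
Group A values → pooled ranks: 114→7, 112→4, 104→1, 113→5
Rank sum = 7 + 4 + 1 + 5 = 17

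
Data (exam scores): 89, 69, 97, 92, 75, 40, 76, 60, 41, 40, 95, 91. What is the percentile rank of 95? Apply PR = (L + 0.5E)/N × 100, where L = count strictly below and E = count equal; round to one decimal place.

87.5

N = 12.
Strictly below 95: 10. Equal to 95: 1.
PR = (10 + 0.5·1)/12 × 100 = 87.5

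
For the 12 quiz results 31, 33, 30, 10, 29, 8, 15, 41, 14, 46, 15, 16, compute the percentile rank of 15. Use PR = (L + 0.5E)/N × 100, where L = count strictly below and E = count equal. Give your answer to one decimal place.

33.3

N = 12.
Strictly below 15: 3. Equal to 15: 2.
PR = (3 + 0.5·2)/12 × 100 = 33.3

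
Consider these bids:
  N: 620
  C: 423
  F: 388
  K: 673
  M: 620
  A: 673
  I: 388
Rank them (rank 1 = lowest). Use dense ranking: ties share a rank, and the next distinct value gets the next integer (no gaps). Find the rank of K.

Sorted (ascending): 388, 388, 423, 620, 620, 673, 673
The 2 values of 388 share dense rank 1.
The 2 values of 620 share dense rank 3.
The 2 values of 673 share dense rank 4.
Remaining distinct values take the next consecutive integers.
K has value 673 → rank 4.

4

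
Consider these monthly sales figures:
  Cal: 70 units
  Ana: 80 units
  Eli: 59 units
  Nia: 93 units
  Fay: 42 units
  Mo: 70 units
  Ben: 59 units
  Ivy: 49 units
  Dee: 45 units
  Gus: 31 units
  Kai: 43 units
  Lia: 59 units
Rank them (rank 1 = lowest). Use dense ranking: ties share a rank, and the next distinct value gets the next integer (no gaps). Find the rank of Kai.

3

Sorted (ascending): 31, 42, 43, 45, 49, 59, 59, 59, 70, 70, 80, 93
The 3 values of 59 share dense rank 6.
The 2 values of 70 share dense rank 7.
Remaining distinct values take the next consecutive integers.
Kai has value 43 units → rank 3.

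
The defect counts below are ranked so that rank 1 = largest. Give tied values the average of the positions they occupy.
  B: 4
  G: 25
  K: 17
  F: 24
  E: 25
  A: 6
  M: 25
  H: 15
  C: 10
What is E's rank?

2

Sorted (descending): 25, 25, 25, 24, 17, 15, 10, 6, 4
The 3 values of 25 occupy positions 1–3 → average rank 2.
E has value 25 → rank 2.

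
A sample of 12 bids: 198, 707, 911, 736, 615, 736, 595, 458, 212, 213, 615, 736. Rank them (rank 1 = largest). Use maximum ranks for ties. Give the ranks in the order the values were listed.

Sorted (descending): 911, 736, 736, 736, 707, 615, 615, 595, 458, 213, 212, 198
The 3 values of 736 occupy positions 2–4 → each gets rank 4.
The 2 values of 615 occupy positions 6–7 → each gets rank 7.

12, 5, 1, 4, 7, 4, 8, 9, 11, 10, 7, 4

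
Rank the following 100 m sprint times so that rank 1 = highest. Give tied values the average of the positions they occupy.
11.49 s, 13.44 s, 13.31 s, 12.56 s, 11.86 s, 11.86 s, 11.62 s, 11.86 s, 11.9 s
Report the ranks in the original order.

Sorted (descending): 13.44, 13.31, 12.56, 11.9, 11.86, 11.86, 11.86, 11.62, 11.49
The 3 values of 11.86 occupy positions 5–7 → average rank 6.

9, 1, 2, 3, 6, 6, 8, 6, 4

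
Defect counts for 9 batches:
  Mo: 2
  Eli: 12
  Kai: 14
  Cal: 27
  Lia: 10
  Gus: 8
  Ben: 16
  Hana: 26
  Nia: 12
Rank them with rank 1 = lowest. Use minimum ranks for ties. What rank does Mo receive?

Sorted (ascending): 2, 8, 10, 12, 12, 14, 16, 26, 27
The 2 values of 12 occupy positions 4–5 → each gets rank 4.
Mo has value 2 → rank 1.

1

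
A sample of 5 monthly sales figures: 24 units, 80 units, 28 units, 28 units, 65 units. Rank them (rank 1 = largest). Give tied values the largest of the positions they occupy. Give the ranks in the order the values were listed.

Sorted (descending): 80, 65, 28, 28, 24
The 2 values of 28 occupy positions 3–4 → each gets rank 4.

5, 1, 4, 4, 2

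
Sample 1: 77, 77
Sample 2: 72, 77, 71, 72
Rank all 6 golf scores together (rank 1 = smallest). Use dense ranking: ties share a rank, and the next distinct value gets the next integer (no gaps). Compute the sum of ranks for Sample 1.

6

Sorted (ascending): 71, 72, 72, 77, 77, 77
The 2 values of 72 share dense rank 2.
The 3 values of 77 share dense rank 3.
Remaining distinct values take the next consecutive integers.
Sample 1 values → pooled ranks: 77→3, 77→3
Rank sum = 3 + 3 = 6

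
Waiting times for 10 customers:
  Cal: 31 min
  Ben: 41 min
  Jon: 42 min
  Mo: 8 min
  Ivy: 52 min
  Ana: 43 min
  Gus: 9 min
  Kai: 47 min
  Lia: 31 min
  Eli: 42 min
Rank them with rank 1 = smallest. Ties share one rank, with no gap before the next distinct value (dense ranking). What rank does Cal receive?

3

Sorted (ascending): 8, 9, 31, 31, 41, 42, 42, 43, 47, 52
The 2 values of 31 share dense rank 3.
The 2 values of 42 share dense rank 5.
Remaining distinct values take the next consecutive integers.
Cal has value 31 min → rank 3.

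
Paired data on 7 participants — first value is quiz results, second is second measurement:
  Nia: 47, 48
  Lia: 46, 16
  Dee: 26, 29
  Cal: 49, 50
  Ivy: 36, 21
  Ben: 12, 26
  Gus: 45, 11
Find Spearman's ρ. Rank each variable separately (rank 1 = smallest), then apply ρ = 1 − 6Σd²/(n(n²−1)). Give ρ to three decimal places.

Ranks of variable 1: 6, 5, 2, 7, 3, 1, 4
Ranks of variable 2: 6, 2, 5, 7, 3, 4, 1
d = r₁ − r₂: 0, 3, -3, 0, 0, -3, 3
d²: 0, 9, 9, 0, 0, 9, 9; Σd² = 36
ρ = 1 − 6·36/(7·48) = 1 − 216/336 = 0.357

0.357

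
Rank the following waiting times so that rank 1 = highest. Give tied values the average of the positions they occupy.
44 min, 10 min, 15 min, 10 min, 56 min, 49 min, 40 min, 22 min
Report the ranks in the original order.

3, 7.5, 6, 7.5, 1, 2, 4, 5

Sorted (descending): 56, 49, 44, 40, 22, 15, 10, 10
The 2 values of 10 occupy positions 7–8 → average rank (7+8)/2 = 7.5.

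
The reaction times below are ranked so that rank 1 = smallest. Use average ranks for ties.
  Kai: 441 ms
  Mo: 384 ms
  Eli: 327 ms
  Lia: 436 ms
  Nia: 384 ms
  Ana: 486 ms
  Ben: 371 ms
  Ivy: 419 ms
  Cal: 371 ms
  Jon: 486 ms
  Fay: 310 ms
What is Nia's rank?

5.5

Sorted (ascending): 310, 327, 371, 371, 384, 384, 419, 436, 441, 486, 486
The 2 values of 371 occupy positions 3–4 → average rank (3+4)/2 = 3.5.
The 2 values of 384 occupy positions 5–6 → average rank (5+6)/2 = 5.5.
The 2 values of 486 occupy positions 10–11 → average rank (10+11)/2 = 10.5.
Nia has value 384 ms → rank 5.5.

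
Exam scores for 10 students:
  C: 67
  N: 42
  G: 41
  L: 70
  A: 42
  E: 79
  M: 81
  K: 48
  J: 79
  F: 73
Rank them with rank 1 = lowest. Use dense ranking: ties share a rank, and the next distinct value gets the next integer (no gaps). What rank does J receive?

Sorted (ascending): 41, 42, 42, 48, 67, 70, 73, 79, 79, 81
The 2 values of 42 share dense rank 2.
The 2 values of 79 share dense rank 7.
Remaining distinct values take the next consecutive integers.
J has value 79 → rank 7.

7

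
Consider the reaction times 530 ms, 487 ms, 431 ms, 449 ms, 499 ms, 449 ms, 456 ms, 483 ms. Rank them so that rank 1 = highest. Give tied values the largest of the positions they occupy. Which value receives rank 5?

456

Sorted (descending): 530, 499, 487, 483, 456, 449, 449, 431
The 2 values of 449 occupy positions 6–7 → each gets rank 7.
Rank 5 → value 456.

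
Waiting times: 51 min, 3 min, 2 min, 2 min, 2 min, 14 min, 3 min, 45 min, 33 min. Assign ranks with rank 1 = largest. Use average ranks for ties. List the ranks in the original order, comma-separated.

Sorted (descending): 51, 45, 33, 14, 3, 3, 2, 2, 2
The 2 values of 3 occupy positions 5–6 → average rank (5+6)/2 = 5.5.
The 3 values of 2 occupy positions 7–9 → average rank 8.

1, 5.5, 8, 8, 8, 4, 5.5, 2, 3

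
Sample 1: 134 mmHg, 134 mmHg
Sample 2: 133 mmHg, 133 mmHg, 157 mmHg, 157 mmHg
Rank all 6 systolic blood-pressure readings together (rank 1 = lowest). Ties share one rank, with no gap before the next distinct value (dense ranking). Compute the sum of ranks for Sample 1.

Sorted (ascending): 133, 133, 134, 134, 157, 157
The 2 values of 133 share dense rank 1.
The 2 values of 134 share dense rank 2.
The 2 values of 157 share dense rank 3.
Sample 1 values → pooled ranks: 134→2, 134→2
Rank sum = 2 + 2 = 4

4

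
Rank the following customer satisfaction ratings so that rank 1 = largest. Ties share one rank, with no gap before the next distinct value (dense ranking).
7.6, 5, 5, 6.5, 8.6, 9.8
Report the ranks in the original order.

3, 5, 5, 4, 2, 1

Sorted (descending): 9.8, 8.6, 7.6, 6.5, 5, 5
The 2 values of 5 share dense rank 5.
Remaining distinct values take the next consecutive integers.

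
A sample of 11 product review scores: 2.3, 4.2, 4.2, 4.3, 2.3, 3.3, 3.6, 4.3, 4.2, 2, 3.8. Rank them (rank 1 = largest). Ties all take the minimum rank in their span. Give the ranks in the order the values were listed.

Sorted (descending): 4.3, 4.3, 4.2, 4.2, 4.2, 3.8, 3.6, 3.3, 2.3, 2.3, 2
The 2 values of 4.3 occupy positions 1–2 → each gets rank 1.
The 3 values of 4.2 occupy positions 3–5 → each gets rank 3.
The 2 values of 2.3 occupy positions 9–10 → each gets rank 9.

9, 3, 3, 1, 9, 8, 7, 1, 3, 11, 6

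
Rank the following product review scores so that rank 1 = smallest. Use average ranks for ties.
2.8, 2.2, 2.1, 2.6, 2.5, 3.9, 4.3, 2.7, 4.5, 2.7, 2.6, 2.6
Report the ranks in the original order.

Sorted (ascending): 2.1, 2.2, 2.5, 2.6, 2.6, 2.6, 2.7, 2.7, 2.8, 3.9, 4.3, 4.5
The 3 values of 2.6 occupy positions 4–6 → average rank 5.
The 2 values of 2.7 occupy positions 7–8 → average rank (7+8)/2 = 7.5.

9, 2, 1, 5, 3, 10, 11, 7.5, 12, 7.5, 5, 5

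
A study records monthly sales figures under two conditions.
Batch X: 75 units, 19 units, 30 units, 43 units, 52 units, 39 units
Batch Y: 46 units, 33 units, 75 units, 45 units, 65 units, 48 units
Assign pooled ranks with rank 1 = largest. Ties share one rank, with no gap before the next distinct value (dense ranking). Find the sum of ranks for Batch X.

40

Sorted (descending): 75, 75, 65, 52, 48, 46, 45, 43, 39, 33, 30, 19
The 2 values of 75 share dense rank 1.
Remaining distinct values take the next consecutive integers.
Batch X values → pooled ranks: 75→1, 19→11, 30→10, 43→7, 52→3, 39→8
Rank sum = 1 + 11 + 10 + 7 + 3 + 8 = 40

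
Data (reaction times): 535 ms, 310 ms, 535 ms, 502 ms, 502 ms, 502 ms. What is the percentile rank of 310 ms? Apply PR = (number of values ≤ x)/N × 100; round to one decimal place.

N = 6.
Strictly below 310: 0. Equal to 310: 1.
PR = 1/6 × 100 = 16.7

16.7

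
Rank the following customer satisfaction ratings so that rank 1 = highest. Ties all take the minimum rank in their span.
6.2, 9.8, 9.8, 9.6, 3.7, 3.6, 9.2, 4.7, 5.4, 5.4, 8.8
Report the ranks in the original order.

Sorted (descending): 9.8, 9.8, 9.6, 9.2, 8.8, 6.2, 5.4, 5.4, 4.7, 3.7, 3.6
The 2 values of 9.8 occupy positions 1–2 → each gets rank 1.
The 2 values of 5.4 occupy positions 7–8 → each gets rank 7.

6, 1, 1, 3, 10, 11, 4, 9, 7, 7, 5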